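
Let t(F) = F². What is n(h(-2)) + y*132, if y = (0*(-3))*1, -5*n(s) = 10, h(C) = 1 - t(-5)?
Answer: -2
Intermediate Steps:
h(C) = -24 (h(C) = 1 - 1*(-5)² = 1 - 1*25 = 1 - 25 = -24)
n(s) = -2 (n(s) = -⅕*10 = -2)
y = 0 (y = 0*1 = 0)
n(h(-2)) + y*132 = -2 + 0*132 = -2 + 0 = -2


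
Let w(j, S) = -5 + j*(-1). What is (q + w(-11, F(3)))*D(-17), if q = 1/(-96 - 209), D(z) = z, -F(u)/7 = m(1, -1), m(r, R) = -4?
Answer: -31093/305 ≈ -101.94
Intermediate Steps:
F(u) = 28 (F(u) = -7*(-4) = 28)
w(j, S) = -5 - j
q = -1/305 (q = 1/(-305) = -1/305 ≈ -0.0032787)
(q + w(-11, F(3)))*D(-17) = (-1/305 + (-5 - 1*(-11)))*(-17) = (-1/305 + (-5 + 11))*(-17) = (-1/305 + 6)*(-17) = (1829/305)*(-17) = -31093/305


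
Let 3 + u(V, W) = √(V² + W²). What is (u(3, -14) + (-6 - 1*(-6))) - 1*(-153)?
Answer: 150 + √205 ≈ 164.32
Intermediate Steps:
u(V, W) = -3 + √(V² + W²)
(u(3, -14) + (-6 - 1*(-6))) - 1*(-153) = ((-3 + √(3² + (-14)²)) + (-6 - 1*(-6))) - 1*(-153) = ((-3 + √(9 + 196)) + (-6 + 6)) + 153 = ((-3 + √205) + 0) + 153 = (-3 + √205) + 153 = 150 + √205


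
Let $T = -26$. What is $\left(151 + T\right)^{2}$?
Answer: $15625$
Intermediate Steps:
$\left(151 + T\right)^{2} = \left(151 - 26\right)^{2} = 125^{2} = 15625$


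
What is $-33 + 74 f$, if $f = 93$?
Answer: $6849$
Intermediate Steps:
$-33 + 74 f = -33 + 74 \cdot 93 = -33 + 6882 = 6849$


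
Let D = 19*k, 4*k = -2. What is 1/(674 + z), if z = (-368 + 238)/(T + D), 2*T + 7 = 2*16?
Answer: 3/1892 ≈ 0.0015856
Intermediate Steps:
k = -½ (k = (¼)*(-2) = -½ ≈ -0.50000)
D = -19/2 (D = 19*(-½) = -19/2 ≈ -9.5000)
T = 25/2 (T = -7/2 + (2*16)/2 = -7/2 + (½)*32 = -7/2 + 16 = 25/2 ≈ 12.500)
z = -130/3 (z = (-368 + 238)/(25/2 - 19/2) = -130/3 ≈ -43.333)
1/(674 + z) = 1/(674 - 130/3) = 1/(1892/3) = 3/1892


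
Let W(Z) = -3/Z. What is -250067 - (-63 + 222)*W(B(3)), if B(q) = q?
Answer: -249908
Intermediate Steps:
-250067 - (-63 + 222)*W(B(3)) = -250067 - (-63 + 222)*(-3/3) = -250067 - 159*(-3*⅓) = -250067 - 159*(-1) = -250067 - 1*(-159) = -250067 + 159 = -249908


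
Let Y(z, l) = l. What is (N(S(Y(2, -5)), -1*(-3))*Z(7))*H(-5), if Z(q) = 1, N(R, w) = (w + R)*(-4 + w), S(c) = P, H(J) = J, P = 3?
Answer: 30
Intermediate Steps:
S(c) = 3
N(R, w) = (-4 + w)*(R + w) (N(R, w) = (R + w)*(-4 + w) = (-4 + w)*(R + w))
(N(S(Y(2, -5)), -1*(-3))*Z(7))*H(-5) = (((-1*(-3))**2 - 4*3 - (-4)*(-3) + 3*(-1*(-3)))*1)*(-5) = ((3**2 - 12 - 4*3 + 3*3)*1)*(-5) = ((9 - 12 - 12 + 9)*1)*(-5) = -6*1*(-5) = -6*(-5) = 30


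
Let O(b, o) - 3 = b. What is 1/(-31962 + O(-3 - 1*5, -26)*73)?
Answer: -1/32327 ≈ -3.0934e-5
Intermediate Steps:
O(b, o) = 3 + b
1/(-31962 + O(-3 - 1*5, -26)*73) = 1/(-31962 + (3 + (-3 - 1*5))*73) = 1/(-31962 + (3 + (-3 - 5))*73) = 1/(-31962 + (3 - 8)*73) = 1/(-31962 - 5*73) = 1/(-31962 - 365) = 1/(-32327) = -1/32327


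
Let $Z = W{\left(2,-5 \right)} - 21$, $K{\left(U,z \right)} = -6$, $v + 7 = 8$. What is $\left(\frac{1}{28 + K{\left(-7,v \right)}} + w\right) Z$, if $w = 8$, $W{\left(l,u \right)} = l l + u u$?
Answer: $\frac{708}{11} \approx 64.364$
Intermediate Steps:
$v = 1$ ($v = -7 + 8 = 1$)
$W{\left(l,u \right)} = l^{2} + u^{2}$
$Z = 8$ ($Z = \left(2^{2} + \left(-5\right)^{2}\right) - 21 = \left(4 + 25\right) - 21 = 29 - 21 = 8$)
$\left(\frac{1}{28 + K{\left(-7,v \right)}} + w\right) Z = \left(\frac{1}{28 - 6} + 8\right) 8 = \left(\frac{1}{22} + 8\right) 8 = \frac{177}{22} \cdot 8 = \frac{708}{11}$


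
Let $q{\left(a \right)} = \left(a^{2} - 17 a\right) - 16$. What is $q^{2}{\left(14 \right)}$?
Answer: $3364$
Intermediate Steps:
$q{\left(a \right)} = -16 + a^{2} - 17 a$
$q^{2}{\left(14 \right)} = \left(-16 + 14^{2} - 238\right)^{2} = \left(-16 + 196 - 238\right)^{2} = \left(-58\right)^{2} = 3364$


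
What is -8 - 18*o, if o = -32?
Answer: 568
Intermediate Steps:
-8 - 18*o = -8 - 18*(-32) = -8 + 576 = 568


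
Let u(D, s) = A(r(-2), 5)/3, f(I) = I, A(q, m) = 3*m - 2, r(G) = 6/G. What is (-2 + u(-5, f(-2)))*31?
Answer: 217/3 ≈ 72.333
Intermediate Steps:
A(q, m) = -2 + 3*m
u(D, s) = 13/3 (u(D, s) = (-2 + 3*5)/3 = (-2 + 15)*(⅓) = 13*(⅓) = 13/3)
(-2 + u(-5, f(-2)))*31 = (-2 + 13/3)*31 = (7/3)*31 = 217/3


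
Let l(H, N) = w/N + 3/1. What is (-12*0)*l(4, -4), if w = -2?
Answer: 0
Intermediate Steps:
l(H, N) = 3 - 2/N (l(H, N) = -2/N + 3/1 = -2/N + 3*1 = -2/N + 3 = 3 - 2/N)
(-12*0)*l(4, -4) = (-12*0)*(3 - 2/(-4)) = 0*(3 - 2*(-¼)) = 0*(3 + ½) = 0*(7/2) = 0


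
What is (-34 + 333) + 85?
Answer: 384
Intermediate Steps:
(-34 + 333) + 85 = 299 + 85 = 384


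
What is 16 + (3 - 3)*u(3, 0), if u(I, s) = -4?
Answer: 16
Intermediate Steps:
16 + (3 - 3)*u(3, 0) = 16 + (3 - 3)*(-4) = 16 + 0*(-4) = 16 + 0 = 16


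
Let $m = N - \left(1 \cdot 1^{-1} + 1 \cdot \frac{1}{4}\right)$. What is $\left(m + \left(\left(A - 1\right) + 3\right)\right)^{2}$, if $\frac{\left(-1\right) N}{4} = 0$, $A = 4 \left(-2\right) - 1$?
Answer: $\frac{1089}{16} \approx 68.063$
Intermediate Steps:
$A = -9$ ($A = -8 - 1 = -9$)
$N = 0$ ($N = \left(-4\right) 0 = 0$)
$m = - \frac{5}{4}$ ($m = 0 - \left(1 \cdot 1^{-1} + 1 \cdot \frac{1}{4}\right) = 0 - \left(1 \cdot 1 + 1 \cdot \frac{1}{4}\right) = 0 - \left(1 + \frac{1}{4}\right) = 0 - \frac{5}{4} = - \frac{5}{4} \approx -1.25$)
$\left(m + \left(\left(A - 1\right) + 3\right)\right)^{2} = \left(- \frac{5}{4} + \left(\left(-9 - 1\right) + 3\right)\right)^{2} = \left(- \frac{5}{4} + \left(-10 + 3\right)\right)^{2} = \left(- \frac{5}{4} - 7\right)^{2} = \left(- \frac{33}{4}\right)^{2} = \frac{1089}{16}$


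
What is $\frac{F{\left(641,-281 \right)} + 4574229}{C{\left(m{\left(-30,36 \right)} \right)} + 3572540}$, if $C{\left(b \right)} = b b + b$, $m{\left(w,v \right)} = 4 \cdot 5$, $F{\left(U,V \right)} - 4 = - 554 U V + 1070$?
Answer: $\frac{104362337}{3572960} \approx 29.209$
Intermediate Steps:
$F{\left(U,V \right)} = 1074 - 554 U V$ ($F{\left(U,V \right)} = 4 + \left(- 554 U V + 1070\right) = 4 - \left(-1070 + 554 U V\right) = 1074 - 554 U V$)
$m{\left(w,v \right)} = 20$
$C{\left(b \right)} = b + b^{2}$ ($C{\left(b \right)} = b^{2} + b = b + b^{2}$)
$\frac{F{\left(641,-281 \right)} + 4574229}{C{\left(m{\left(-30,36 \right)} \right)} + 3572540} = \frac{\left(1074 - 355114 \left(-281\right)\right) + 4574229}{20 \left(1 + 20\right) + 3572540} = \frac{\left(1074 + 99787034\right) + 4574229}{20 \cdot 21 + 3572540} = \frac{99788108 + 4574229}{420 + 3572540} = \frac{104362337}{3572960}$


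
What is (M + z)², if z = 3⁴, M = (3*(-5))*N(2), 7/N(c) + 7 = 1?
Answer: 38809/4 ≈ 9702.3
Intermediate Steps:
N(c) = -7/6 (N(c) = 7/(-7 + 1) = 7/(-6) = 7*(-⅙) = -7/6)
M = 35/2 (M = (3*(-5))*(-7/6) = -15*(-7/6) = 35/2 ≈ 17.500)
z = 81
(M + z)² = (35/2 + 81)² = (197/2)² = 38809/4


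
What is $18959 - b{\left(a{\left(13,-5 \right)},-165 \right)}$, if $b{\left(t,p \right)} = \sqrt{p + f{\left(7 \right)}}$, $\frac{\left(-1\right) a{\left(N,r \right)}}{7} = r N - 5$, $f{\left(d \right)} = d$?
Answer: $18959 - i \sqrt{158} \approx 18959.0 - 12.57 i$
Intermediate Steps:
$a{\left(N,r \right)} = 35 - 7 N r$ ($a{\left(N,r \right)} = - 7 \left(r N - 5\right) = - 7 \left(N r - 5\right) = - 7 \left(-5 + N r\right) = 35 - 7 N r$)
$b{\left(t,p \right)} = \sqrt{7 + p}$ ($b{\left(t,p \right)} = \sqrt{p + 7} = \sqrt{7 + p}$)
$18959 - b{\left(a{\left(13,-5 \right)},-165 \right)} = 18959 - \sqrt{7 - 165} = 18959 - \sqrt{-158} = 18959 - i \sqrt{158}$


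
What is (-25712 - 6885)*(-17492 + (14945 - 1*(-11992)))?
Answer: -307878665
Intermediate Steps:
(-25712 - 6885)*(-17492 + (14945 - 1*(-11992))) = -32597*(-17492 + (14945 + 11992)) = -32597*(-17492 + 26937) = -32597*9445 = -307878665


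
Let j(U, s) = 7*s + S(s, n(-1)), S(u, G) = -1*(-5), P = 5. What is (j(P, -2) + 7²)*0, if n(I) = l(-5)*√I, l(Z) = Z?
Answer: 0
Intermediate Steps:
n(I) = -5*√I
S(u, G) = 5
j(U, s) = 5 + 7*s (j(U, s) = 7*s + 5 = 5 + 7*s)
(j(P, -2) + 7²)*0 = ((5 + 7*(-2)) + 7²)*0 = ((5 - 14) + 49)*0 = (-9 + 49)*0 = 40*0 = 0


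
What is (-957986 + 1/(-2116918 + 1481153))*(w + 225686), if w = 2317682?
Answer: -1549048375767712088/635765 ≈ -2.4365e+12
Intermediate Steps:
(-957986 + 1/(-2116918 + 1481153))*(w + 225686) = (-957986 + 1/(-2116918 + 1481153))*(2317682 + 225686) = (-957986 + 1/(-635765))*2543368 = (-957986 - 1/635765)*2543368 = -609053969291/635765*2543368 = -1549048375767712088/635765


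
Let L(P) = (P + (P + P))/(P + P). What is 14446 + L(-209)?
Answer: 28895/2 ≈ 14448.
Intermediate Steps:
L(P) = 3/2 (L(P) = (P + 2*P)/((2*P)) = (3*P)*(1/(2*P)) = 3/2)
14446 + L(-209) = 14446 + 3/2 = 28895/2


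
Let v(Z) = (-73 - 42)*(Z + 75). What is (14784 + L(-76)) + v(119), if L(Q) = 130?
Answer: -7396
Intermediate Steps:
v(Z) = -8625 - 115*Z (v(Z) = -115*(75 + Z) = -8625 - 115*Z)
(14784 + L(-76)) + v(119) = (14784 + 130) + (-8625 - 115*119) = 14914 + (-8625 - 13685) = 14914 - 22310 = -7396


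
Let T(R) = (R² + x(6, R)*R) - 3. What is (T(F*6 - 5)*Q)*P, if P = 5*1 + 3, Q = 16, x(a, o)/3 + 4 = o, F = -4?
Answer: 474752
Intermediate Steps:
x(a, o) = -12 + 3*o
T(R) = -3 + R² + R*(-12 + 3*R) (T(R) = (R² + (-12 + 3*R)*R) - 3 = (R² + R*(-12 + 3*R)) - 3 = -3 + R² + R*(-12 + 3*R))
P = 8 (P = 5 + 3 = 8)
(T(F*6 - 5)*Q)*P = ((-3 - 12*(-4*6 - 5) + 4*(-4*6 - 5)²)*16)*8 = ((-3 - 12*(-24 - 5) + 4*(-24 - 5)²)*16)*8 = ((-3 - 12*(-29) + 4*(-29)²)*16)*8 = ((-3 + 348 + 4*841)*16)*8 = ((-3 + 348 + 3364)*16)*8 = (3709*16)*8 = 59344*8 = 474752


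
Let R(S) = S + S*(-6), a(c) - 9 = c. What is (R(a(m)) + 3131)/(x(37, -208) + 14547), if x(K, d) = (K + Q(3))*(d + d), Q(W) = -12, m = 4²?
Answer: 3006/4147 ≈ 0.72486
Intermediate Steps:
m = 16
a(c) = 9 + c
R(S) = -5*S (R(S) = S - 6*S = -5*S)
x(K, d) = 2*d*(-12 + K) (x(K, d) = (K - 12)*(d + d) = (-12 + K)*(2*d) = 2*d*(-12 + K))
(R(a(m)) + 3131)/(x(37, -208) + 14547) = (-5*(9 + 16) + 3131)/(2*(-208)*(-12 + 37) + 14547) = (-5*25 + 3131)/(2*(-208)*25 + 14547) = (-125 + 3131)/(-10400 + 14547) = 3006/4147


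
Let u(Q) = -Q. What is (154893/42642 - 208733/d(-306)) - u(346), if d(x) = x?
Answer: 373970951/362457 ≈ 1031.8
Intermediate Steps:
(154893/42642 - 208733/d(-306)) - u(346) = (154893/42642 - 208733/(-306)) - (-1)*346 = (154893*(1/42642) - 208733*(-1/306)) - 1*(-346) = (51631/14214 + 208733/306) + 346 = 248560829/362457 + 346 = 373970951/362457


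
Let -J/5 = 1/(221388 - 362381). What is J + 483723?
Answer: 68201556944/140993 ≈ 4.8372e+5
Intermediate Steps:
J = 5/140993 (J = -5/(221388 - 362381) = -5/(-140993) = -5*(-1/140993) = 5/140993 ≈ 3.5463e-5)
J + 483723 = 5/140993 + 483723 = 68201556944/140993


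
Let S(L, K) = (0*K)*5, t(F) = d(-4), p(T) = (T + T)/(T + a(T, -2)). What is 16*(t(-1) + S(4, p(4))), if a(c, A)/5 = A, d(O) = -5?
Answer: -80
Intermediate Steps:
a(c, A) = 5*A
p(T) = 2*T/(-10 + T) (p(T) = (T + T)/(T + 5*(-2)) = (2*T)/(T - 10) = (2*T)/(-10 + T) = 2*T/(-10 + T))
t(F) = -5
S(L, K) = 0 (S(L, K) = 0*5 = 0)
16*(t(-1) + S(4, p(4))) = 16*(-5 + 0) = 16*(-5) = -80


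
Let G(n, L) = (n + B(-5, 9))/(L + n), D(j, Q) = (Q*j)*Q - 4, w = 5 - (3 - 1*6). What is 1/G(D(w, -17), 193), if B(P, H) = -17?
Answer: 2501/2291 ≈ 1.0917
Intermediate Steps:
w = 8 (w = 5 - (3 - 6) = 5 - 1*(-3) = 5 + 3 = 8)
D(j, Q) = -4 + j*Q² (D(j, Q) = j*Q² - 4 = -4 + j*Q²)
G(n, L) = (-17 + n)/(L + n) (G(n, L) = (n - 17)/(L + n) = (-17 + n)/(L + n))
1/G(D(w, -17), 193) = 1/((-17 + (-4 + 8*(-17)²))/(193 + (-4 + 8*(-17)²))) = 1/((-17 + (-4 + 8*289))/(193 + (-4 + 8*289))) = 1/((-17 + (-4 + 2312))/(193 + (-4 + 2312))) = 1/((-17 + 2308)/(193 + 2308)) = 1/(2291/2501) = 2501/2291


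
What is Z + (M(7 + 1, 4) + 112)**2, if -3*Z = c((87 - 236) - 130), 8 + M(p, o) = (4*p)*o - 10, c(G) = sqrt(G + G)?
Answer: 49284 - I*sqrt(62) ≈ 49284.0 - 7.874*I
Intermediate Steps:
c(G) = sqrt(2)*sqrt(G) (c(G) = sqrt(2*G) = sqrt(2)*sqrt(G))
M(p, o) = -18 + 4*o*p (M(p, o) = -8 + ((4*p)*o - 10) = -8 + (4*o*p - 10) = -8 + (-10 + 4*o*p) = -18 + 4*o*p)
Z = -I*sqrt(62) (Z = -sqrt(2)*sqrt((87 - 236) - 130)/3 = -sqrt(2)*sqrt(-149 - 130)/3 = -sqrt(2)*sqrt(-279)/3 = -sqrt(2)*3*I*sqrt(31)/3 = -I*sqrt(62) ≈ -7.874*I)
Z + (M(7 + 1, 4) + 112)**2 = -I*sqrt(62) + ((-18 + 4*4*(7 + 1)) + 112)**2 = -I*sqrt(62) + ((-18 + 4*4*8) + 112)**2 = -I*sqrt(62) + ((-18 + 128) + 112)**2 = -I*sqrt(62) + (110 + 112)**2 = -I*sqrt(62) + 222**2 = -I*sqrt(62) + 49284 = 49284 - I*sqrt(62)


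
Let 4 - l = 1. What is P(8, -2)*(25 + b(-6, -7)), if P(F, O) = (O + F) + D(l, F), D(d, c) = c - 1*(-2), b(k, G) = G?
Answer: 288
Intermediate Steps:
l = 3 (l = 4 - 1*1 = 4 - 1 = 3)
D(d, c) = 2 + c (D(d, c) = c + 2 = 2 + c)
P(F, O) = 2 + O + 2*F (P(F, O) = (O + F) + (2 + F) = (F + O) + (2 + F) = 2 + O + 2*F)
P(8, -2)*(25 + b(-6, -7)) = (2 - 2 + 2*8)*(25 - 7) = (2 - 2 + 16)*18 = 16*18 = 288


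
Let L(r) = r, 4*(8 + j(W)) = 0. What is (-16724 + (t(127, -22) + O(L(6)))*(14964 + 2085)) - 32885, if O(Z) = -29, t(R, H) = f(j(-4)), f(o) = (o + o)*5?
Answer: -1907950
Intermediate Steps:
j(W) = -8 (j(W) = -8 + (1/4)*0 = -8 + 0 = -8)
f(o) = 10*o (f(o) = (2*o)*5 = 10*o)
t(R, H) = -80 (t(R, H) = 10*(-8) = -80)
(-16724 + (t(127, -22) + O(L(6)))*(14964 + 2085)) - 32885 = (-16724 + (-80 - 29)*(14964 + 2085)) - 32885 = (-16724 - 109*17049) - 32885 = (-16724 - 1858341) - 32885 = -1875065 - 32885 = -1907950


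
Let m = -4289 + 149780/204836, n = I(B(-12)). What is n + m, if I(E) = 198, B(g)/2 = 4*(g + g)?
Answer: -209458574/51209 ≈ -4090.3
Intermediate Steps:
B(g) = 16*g (B(g) = 2*(4*(g + g)) = 2*(4*(2*g)) = 2*(8*g) = 16*g)
n = 198
m = -219597956/51209 (m = -4289 + 149780*(1/204836) = -4289 + 37445/51209 = -219597956/51209 ≈ -4288.3)
n + m = 198 - 219597956/51209 = -209458574/51209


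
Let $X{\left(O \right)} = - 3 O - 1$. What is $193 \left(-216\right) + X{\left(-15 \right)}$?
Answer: $-41644$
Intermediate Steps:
$X{\left(O \right)} = -1 - 3 O$
$193 \left(-216\right) + X{\left(-15 \right)} = 193 \left(-216\right) - -44 = -41688 + \left(-1 + 45\right) = -41688 + 44 = -41644$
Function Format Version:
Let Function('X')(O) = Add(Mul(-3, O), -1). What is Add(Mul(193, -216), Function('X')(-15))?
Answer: -41644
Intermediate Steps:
Function('X')(O) = Add(-1, Mul(-3, O))
Add(Mul(193, -216), Function('X')(-15)) = Add(Mul(193, -216), Add(-1, Mul(-3, -15))) = Add(-41688, Add(-1, 45)) = Add(-41688, 44) = -41644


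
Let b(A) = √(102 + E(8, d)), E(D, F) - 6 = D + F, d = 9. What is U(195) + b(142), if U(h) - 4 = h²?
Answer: 38029 + 5*√5 ≈ 38040.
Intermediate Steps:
E(D, F) = 6 + D + F (E(D, F) = 6 + (D + F) = 6 + D + F)
U(h) = 4 + h²
b(A) = 5*√5 (b(A) = √(102 + (6 + 8 + 9)) = √(102 + 23) = √125 = 5*√5)
U(195) + b(142) = (4 + 195²) + 5*√5 = (4 + 38025) + 5*√5 = 38029 + 5*√5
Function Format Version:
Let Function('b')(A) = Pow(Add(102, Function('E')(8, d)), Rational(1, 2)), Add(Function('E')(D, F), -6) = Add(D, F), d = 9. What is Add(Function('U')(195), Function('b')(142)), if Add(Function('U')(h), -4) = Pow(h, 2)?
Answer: Add(38029, Mul(5, Pow(5, Rational(1, 2)))) ≈ 38040.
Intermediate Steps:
Function('E')(D, F) = Add(6, D, F) (Function('E')(D, F) = Add(6, Add(D, F)) = Add(6, D, F))
Function('U')(h) = Add(4, Pow(h, 2))
Function('b')(A) = Mul(5, Pow(5, Rational(1, 2))) (Function('b')(A) = Pow(Add(102, Add(6, 8, 9)), Rational(1, 2)) = Pow(Add(102, 23), Rational(1, 2)) = Pow(125, Rational(1, 2)) = Mul(5, Pow(5, Rational(1, 2))))
Add(Function('U')(195), Function('b')(142)) = Add(Add(4, Pow(195, 2)), Mul(5, Pow(5, Rational(1, 2)))) = Add(Add(4, 38025), Mul(5, Pow(5, Rational(1, 2)))) = Add(38029, Mul(5, Pow(5, Rational(1, 2))))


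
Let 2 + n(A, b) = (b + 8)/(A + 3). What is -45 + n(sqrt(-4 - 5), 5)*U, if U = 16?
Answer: -127/3 - 104*I/3 ≈ -42.333 - 34.667*I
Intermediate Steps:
n(A, b) = -2 + (8 + b)/(3 + A) (n(A, b) = -2 + (b + 8)/(A + 3) = -2 + (8 + b)/(3 + A))
-45 + n(sqrt(-4 - 5), 5)*U = -45 + ((2 + 5 - 2*sqrt(-4 - 5))/(3 + sqrt(-4 - 5)))*16 = -45 + ((2 + 5 - 6*I)/(3 + sqrt(-9)))*16 = -45 + ((2 + 5 - 6*I)/(3 + 3*I))*16 = -45 + (((3 - 3*I)/18)*(2 + 5 - 6*I))*16 = -45 + (((3 - 3*I)/18)*(7 - 6*I))*16 = -45 + ((3 - 3*I)*(7 - 6*I)/18)*16 = -45 + 8*(3 - 3*I)*(7 - 6*I)/9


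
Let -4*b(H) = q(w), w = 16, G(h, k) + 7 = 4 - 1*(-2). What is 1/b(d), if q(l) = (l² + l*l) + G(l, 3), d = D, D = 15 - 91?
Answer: -4/511 ≈ -0.0078278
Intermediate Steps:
G(h, k) = -1 (G(h, k) = -7 + (4 - 1*(-2)) = -7 + (4 + 2) = -7 + 6 = -1)
D = -76
d = -76
q(l) = -1 + 2*l² (q(l) = (l² + l*l) - 1 = (l² + l²) - 1 = 2*l² - 1 = -1 + 2*l²)
b(H) = -511/4 (b(H) = -(-1 + 2*16²)/4 = -(-1 + 2*256)/4 = -(-1 + 512)/4 = -¼*511 = -511/4)
1/b(d) = 1/(-511/4) = -4/511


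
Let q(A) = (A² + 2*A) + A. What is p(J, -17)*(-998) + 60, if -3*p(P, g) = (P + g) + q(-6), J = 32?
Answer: 11038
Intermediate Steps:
q(A) = A² + 3*A
p(P, g) = -6 - P/3 - g/3 (p(P, g) = -((P + g) - 6*(3 - 6))/3 = -((P + g) - 6*(-3))/3 = -((P + g) + 18)/3 = -(18 + P + g)/3 = -6 - P/3 - g/3)
p(J, -17)*(-998) + 60 = (-6 - ⅓*32 - ⅓*(-17))*(-998) + 60 = (-6 - 32/3 + 17/3)*(-998) + 60 = -11*(-998) + 60 = 10978 + 60 = 11038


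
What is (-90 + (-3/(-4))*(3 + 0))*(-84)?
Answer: 7371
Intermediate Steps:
(-90 + (-3/(-4))*(3 + 0))*(-84) = (-90 - 3*(-¼)*3)*(-84) = (-90 + (¾)*3)*(-84) = (-90 + 9/4)*(-84) = -351/4*(-84) = 7371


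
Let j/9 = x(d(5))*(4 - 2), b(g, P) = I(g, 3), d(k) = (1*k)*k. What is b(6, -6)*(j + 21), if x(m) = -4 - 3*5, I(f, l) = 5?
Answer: -1605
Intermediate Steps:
d(k) = k² (d(k) = k*k = k²)
x(m) = -19 (x(m) = -4 - 15 = -19)
b(g, P) = 5
j = -342 (j = 9*(-19*(4 - 2)) = 9*(-19*2) = 9*(-38) = -342)
b(6, -6)*(j + 21) = 5*(-342 + 21) = 5*(-321) = -1605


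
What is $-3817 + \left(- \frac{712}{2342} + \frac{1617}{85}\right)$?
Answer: $- \frac{378061848}{99535} \approx -3798.3$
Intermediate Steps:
$-3817 + \left(- \frac{712}{2342} + \frac{1617}{85}\right) = -3817 + \left(\left(-712\right) \frac{1}{2342} + 1617 \cdot \frac{1}{85}\right) = -3817 + \left(- \frac{356}{1171} + \frac{1617}{85}\right) = -3817 + \frac{1863247}{99535} = - \frac{378061848}{99535}$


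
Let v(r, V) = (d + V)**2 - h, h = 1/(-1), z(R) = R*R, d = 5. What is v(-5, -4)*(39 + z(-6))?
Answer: 150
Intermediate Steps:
z(R) = R**2
h = -1
v(r, V) = 1 + (5 + V)**2 (v(r, V) = (5 + V)**2 - 1*(-1) = (5 + V)**2 + 1 = 1 + (5 + V)**2)
v(-5, -4)*(39 + z(-6)) = (1 + (5 - 4)**2)*(39 + (-6)**2) = (1 + 1**2)*(39 + 36) = (1 + 1)*75 = 2*75 = 150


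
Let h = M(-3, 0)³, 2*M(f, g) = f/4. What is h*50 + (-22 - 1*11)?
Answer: -9123/256 ≈ -35.637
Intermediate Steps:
M(f, g) = f/8 (M(f, g) = (f/4)/2 = f/8)
h = -27/512 (h = ((⅛)*(-3))³ = (-3/8)³ = -27/512 ≈ -0.052734)
h*50 + (-22 - 1*11) = -27/512*50 + (-22 - 1*11) = -675/256 + (-22 - 11) = -675/256 - 33 = -9123/256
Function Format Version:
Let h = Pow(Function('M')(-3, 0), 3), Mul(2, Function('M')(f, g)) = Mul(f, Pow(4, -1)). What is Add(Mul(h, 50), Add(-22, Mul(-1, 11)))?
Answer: Rational(-9123, 256) ≈ -35.637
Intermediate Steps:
Function('M')(f, g) = Mul(Rational(1, 8), f) (Function('M')(f, g) = Mul(Rational(1, 2), Mul(f, Pow(4, -1))) = Mul(Rational(1, 2), Mul(f, Rational(1, 4))) = Mul(Rational(1, 2), Mul(Rational(1, 4), f)) = Mul(Rational(1, 8), f))
h = Rational(-27, 512) (h = Pow(Mul(Rational(1, 8), -3), 3) = Pow(Rational(-3, 8), 3) = Rational(-27, 512) ≈ -0.052734)
Add(Mul(h, 50), Add(-22, Mul(-1, 11))) = Add(Mul(Rational(-27, 512), 50), Add(-22, Mul(-1, 11))) = Add(Rational(-675, 256), Add(-22, -11)) = Add(Rational(-675, 256), -33) = Rational(-9123, 256)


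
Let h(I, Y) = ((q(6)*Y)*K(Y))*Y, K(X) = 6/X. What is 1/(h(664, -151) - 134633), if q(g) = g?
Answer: -1/140069 ≈ -7.1393e-6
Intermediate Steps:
h(I, Y) = 36*Y (h(I, Y) = ((6*Y)*(6/Y))*Y = 36*Y)
1/(h(664, -151) - 134633) = 1/(36*(-151) - 134633) = 1/(-5436 - 134633) = 1/(-140069) = -1/140069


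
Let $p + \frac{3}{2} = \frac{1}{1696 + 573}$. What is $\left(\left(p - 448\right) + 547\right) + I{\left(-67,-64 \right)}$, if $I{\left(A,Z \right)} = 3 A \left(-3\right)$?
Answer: $\frac{3178871}{4538} \approx 700.5$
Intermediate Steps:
$p = - \frac{6805}{4538}$ ($p = - \frac{3}{2} + \frac{1}{1696 + 573} = - \frac{3}{2} + \frac{1}{2269} = - \frac{6805}{4538} \approx -1.4996$)
$I{\left(A,Z \right)} = - 9 A$
$\left(\left(p - 448\right) + 547\right) + I{\left(-67,-64 \right)} = \left(\left(- \frac{6805}{4538} - 448\right) + 547\right) - -603 = \left(- \frac{2039829}{4538} + 547\right) + 603 = \frac{442457}{4538} + 603 = \frac{3178871}{4538}$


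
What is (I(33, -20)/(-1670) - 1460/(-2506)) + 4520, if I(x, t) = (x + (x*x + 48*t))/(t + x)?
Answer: 61485766457/13601315 ≈ 4520.6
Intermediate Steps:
I(x, t) = (x + x² + 48*t)/(t + x) (I(x, t) = (x + (x² + 48*t))/(t + x) = (x + x² + 48*t)/(t + x))
(I(33, -20)/(-1670) - 1460/(-2506)) + 4520 = (((33 + 33² + 48*(-20))/(-20 + 33))/(-1670) - 1460/(-2506)) + 4520 = (((33 + 1089 - 960)/13)*(-1/1670) - 1460*(-1/2506)) + 4520 = (((1/13)*162)*(-1/1670) + 730/1253) + 4520 = ((162/13)*(-1/1670) + 730/1253) + 4520 = (-81/10855 + 730/1253) + 4520 = 7822657/13601315 + 4520 = 61485766457/13601315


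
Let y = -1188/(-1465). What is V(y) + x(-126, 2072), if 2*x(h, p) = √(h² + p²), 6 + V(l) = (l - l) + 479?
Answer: 473 + 7*√21985 ≈ 1510.9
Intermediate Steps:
y = 1188/1465 (y = -1188*(-1/1465) = 1188/1465 ≈ 0.81092)
V(l) = 473 (V(l) = -6 + ((l - l) + 479) = -6 + (0 + 479) = -6 + 479 = 473)
x(h, p) = √(h² + p²)/2
V(y) + x(-126, 2072) = 473 + √((-126)² + 2072²)/2 = 473 + √(15876 + 4293184)/2 = 473 + √4309060/2 = 473 + (14*√21985)/2 = 473 + 7*√21985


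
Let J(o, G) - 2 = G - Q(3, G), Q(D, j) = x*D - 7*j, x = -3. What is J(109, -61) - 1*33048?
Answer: -33525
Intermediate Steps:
Q(D, j) = -7*j - 3*D (Q(D, j) = -3*D - 7*j = -7*j - 3*D)
J(o, G) = 11 + 8*G (J(o, G) = 2 + (G - (-7*G - 3*3)) = 2 + (G - (-7*G - 9)) = 2 + (G - (-9 - 7*G)) = 2 + (G + (9 + 7*G)) = 2 + (9 + 8*G) = 11 + 8*G)
J(109, -61) - 1*33048 = (11 + 8*(-61)) - 1*33048 = (11 - 488) - 33048 = -477 - 33048 = -33525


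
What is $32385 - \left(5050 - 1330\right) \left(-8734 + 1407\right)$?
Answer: $27288825$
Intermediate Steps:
$32385 - \left(5050 - 1330\right) \left(-8734 + 1407\right) = 32385 - 3720 \left(-7327\right) = 32385 - -27256440 = 32385 + 27256440 = 27288825$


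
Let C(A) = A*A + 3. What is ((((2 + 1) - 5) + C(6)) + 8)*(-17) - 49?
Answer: -814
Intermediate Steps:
C(A) = 3 + A² (C(A) = A² + 3 = 3 + A²)
((((2 + 1) - 5) + C(6)) + 8)*(-17) - 49 = ((((2 + 1) - 5) + (3 + 6²)) + 8)*(-17) - 49 = (((3 - 5) + (3 + 36)) + 8)*(-17) - 49 = ((-2 + 39) + 8)*(-17) - 49 = (37 + 8)*(-17) - 49 = 45*(-17) - 49 = -765 - 49 = -814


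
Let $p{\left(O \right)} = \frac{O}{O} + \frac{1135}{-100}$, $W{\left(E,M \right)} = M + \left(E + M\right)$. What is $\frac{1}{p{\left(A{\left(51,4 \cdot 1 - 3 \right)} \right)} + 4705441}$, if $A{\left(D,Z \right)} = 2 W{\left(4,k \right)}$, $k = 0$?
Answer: $\frac{20}{94108613} \approx 2.1252 \cdot 10^{-7}$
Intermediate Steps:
$W{\left(E,M \right)} = E + 2 M$
$A{\left(D,Z \right)} = 8$ ($A{\left(D,Z \right)} = 2 \left(4 + 2 \cdot 0\right) = 2 \left(4 + 0\right) = 2 \cdot 4 = 8$)
$p{\left(O \right)} = - \frac{207}{20}$ ($p{\left(O \right)} = 1 + 1135 \left(- \frac{1}{100}\right) = 1 - \frac{227}{20} = - \frac{207}{20}$)
$\frac{1}{p{\left(A{\left(51,4 \cdot 1 - 3 \right)} \right)} + 4705441} = \frac{1}{- \frac{207}{20} + 4705441} = \frac{1}{\frac{94108613}{20}} = \frac{20}{94108613}$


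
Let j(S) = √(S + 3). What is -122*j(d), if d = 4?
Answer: -122*√7 ≈ -322.78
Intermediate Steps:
j(S) = √(3 + S)
-122*j(d) = -122*√(3 + 4) = -122*√7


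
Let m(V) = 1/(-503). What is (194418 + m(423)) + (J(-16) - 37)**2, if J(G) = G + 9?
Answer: 98766061/503 ≈ 1.9635e+5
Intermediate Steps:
J(G) = 9 + G
m(V) = -1/503
(194418 + m(423)) + (J(-16) - 37)**2 = (194418 - 1/503) + ((9 - 16) - 37)**2 = 97792253/503 + (-7 - 37)**2 = 97792253/503 + (-44)**2 = 97792253/503 + 1936 = 98766061/503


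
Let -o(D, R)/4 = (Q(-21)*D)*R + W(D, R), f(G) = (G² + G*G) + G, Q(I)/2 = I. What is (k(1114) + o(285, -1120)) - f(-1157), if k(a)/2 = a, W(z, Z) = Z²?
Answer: -61317113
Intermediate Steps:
Q(I) = 2*I
f(G) = G + 2*G² (f(G) = (G² + G²) + G = 2*G² + G = G + 2*G²)
k(a) = 2*a
o(D, R) = -4*R² + 168*D*R (o(D, R) = -4*(((2*(-21))*D)*R + R²) = -4*((-42*D)*R + R²) = -4*(-42*D*R + R²) = -4*(R² - 42*D*R) = -4*R² + 168*D*R)
(k(1114) + o(285, -1120)) - f(-1157) = (2*1114 + 4*(-1120)*(-1*(-1120) + 42*285)) - (-1157)*(1 + 2*(-1157)) = (2228 + 4*(-1120)*(1120 + 11970)) - (-1157)*(1 - 2314) = (2228 + 4*(-1120)*13090) - (-1157)*(-2313) = (2228 - 58643200) - 1*2676141 = -58640972 - 2676141 = -61317113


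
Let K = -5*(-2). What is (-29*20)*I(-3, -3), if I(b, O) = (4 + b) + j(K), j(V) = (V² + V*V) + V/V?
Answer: -117160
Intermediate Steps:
K = 10
j(V) = 1 + 2*V² (j(V) = (V² + V²) + 1 = 2*V² + 1 = 1 + 2*V²)
I(b, O) = 205 + b (I(b, O) = (4 + b) + (1 + 2*10²) = (4 + b) + (1 + 2*100) = (4 + b) + (1 + 200) = (4 + b) + 201 = 205 + b)
(-29*20)*I(-3, -3) = (-29*20)*(205 - 3) = -580*202 = -117160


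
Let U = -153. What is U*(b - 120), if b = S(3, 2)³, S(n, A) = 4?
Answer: 8568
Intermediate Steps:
b = 64 (b = 4³ = 64)
U*(b - 120) = -153*(64 - 120) = -153*(-56) = 8568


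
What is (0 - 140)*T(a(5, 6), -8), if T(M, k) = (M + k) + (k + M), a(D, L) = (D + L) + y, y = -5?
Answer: 560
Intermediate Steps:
a(D, L) = -5 + D + L (a(D, L) = (D + L) - 5 = -5 + D + L)
T(M, k) = 2*M + 2*k (T(M, k) = (M + k) + (M + k) = 2*M + 2*k)
(0 - 140)*T(a(5, 6), -8) = (0 - 140)*(2*(-5 + 5 + 6) + 2*(-8)) = -140*(2*6 - 16) = -140*(12 - 16) = -140*(-4) = 560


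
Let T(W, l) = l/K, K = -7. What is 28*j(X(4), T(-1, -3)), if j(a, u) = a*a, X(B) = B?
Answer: 448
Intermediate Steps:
T(W, l) = -l/7 (T(W, l) = l/(-7) = l*(-⅐) = -l/7)
j(a, u) = a²
28*j(X(4), T(-1, -3)) = 28*4² = 28*16 = 448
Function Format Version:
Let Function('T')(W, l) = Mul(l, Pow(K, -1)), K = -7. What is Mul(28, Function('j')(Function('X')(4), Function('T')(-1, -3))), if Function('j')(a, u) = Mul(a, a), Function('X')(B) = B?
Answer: 448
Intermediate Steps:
Function('T')(W, l) = Mul(Rational(-1, 7), l) (Function('T')(W, l) = Mul(l, Pow(-7, -1)) = Mul(l, Rational(-1, 7)) = Mul(Rational(-1, 7), l))
Function('j')(a, u) = Pow(a, 2)
Mul(28, Function('j')(Function('X')(4), Function('T')(-1, -3))) = Mul(28, Pow(4, 2)) = Mul(28, 16) = 448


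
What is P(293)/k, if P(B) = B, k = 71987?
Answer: 293/71987 ≈ 0.0040702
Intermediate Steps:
P(293)/k = 293/71987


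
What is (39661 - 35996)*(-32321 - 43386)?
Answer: -277466155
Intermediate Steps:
(39661 - 35996)*(-32321 - 43386) = 3665*(-75707) = -277466155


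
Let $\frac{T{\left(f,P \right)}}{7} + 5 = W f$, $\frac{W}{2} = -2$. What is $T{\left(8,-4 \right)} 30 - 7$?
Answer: $-7777$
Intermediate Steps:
$W = -4$ ($W = 2 \left(-2\right) = -4$)
$T{\left(f,P \right)} = -35 - 28 f$ ($T{\left(f,P \right)} = -35 + 7 \left(- 4 f\right) = -35 - 28 f$)
$T{\left(8,-4 \right)} 30 - 7 = \left(-35 - 224\right) 30 - 7 = \left(-259\right) 30 - 7 = -7770 - 7 = -7777$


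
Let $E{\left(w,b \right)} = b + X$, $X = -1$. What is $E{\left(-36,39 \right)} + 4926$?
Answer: $4964$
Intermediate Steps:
$E{\left(w,b \right)} = -1 + b$ ($E{\left(w,b \right)} = b - 1 = -1 + b$)
$E{\left(-36,39 \right)} + 4926 = \left(-1 + 39\right) + 4926 = 38 + 4926 = 4964$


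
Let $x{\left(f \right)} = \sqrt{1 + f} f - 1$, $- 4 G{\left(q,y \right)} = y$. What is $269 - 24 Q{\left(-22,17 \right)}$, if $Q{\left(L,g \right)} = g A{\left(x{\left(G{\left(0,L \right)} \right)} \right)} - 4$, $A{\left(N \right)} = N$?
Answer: $773 - 1122 \sqrt{26} \approx -4948.1$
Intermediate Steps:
$G{\left(q,y \right)} = - \frac{y}{4}$
$x{\left(f \right)} = -1 + f \sqrt{1 + f}$ ($x{\left(f \right)} = f \sqrt{1 + f} - 1 = -1 + f \sqrt{1 + f}$)
$Q{\left(L,g \right)} = -4 + g \left(-1 - \frac{L \sqrt{1 - \frac{L}{4}}}{4}\right)$ ($Q{\left(L,g \right)} = g \left(-1 + - \frac{L}{4} \sqrt{1 - \frac{L}{4}}\right) - 4 = g \left(-1 - \frac{L \sqrt{1 - \frac{L}{4}}}{4}\right) - 4 = -4 + g \left(-1 - \frac{L \sqrt{1 - \frac{L}{4}}}{4}\right)$)
$269 - 24 Q{\left(-22,17 \right)} = 269 - 24 \left(-4 - \frac{17 \left(8 - 22 \sqrt{4 - -22}\right)}{8}\right) = 269 - 24 \left(-4 - \frac{17 \left(8 - 22 \sqrt{4 + 22}\right)}{8}\right) = 269 - 24 \left(-4 - \frac{17 \left(8 - 22 \sqrt{26}\right)}{8}\right) = 269 - 24 \left(-4 - \left(17 - \frac{187 \sqrt{26}}{4}\right)\right) = 269 - 24 \left(-21 + \frac{187 \sqrt{26}}{4}\right) = 269 + \left(504 - 1122 \sqrt{26}\right) = 773 - 1122 \sqrt{26}$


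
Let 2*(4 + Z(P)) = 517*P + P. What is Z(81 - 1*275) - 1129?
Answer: -51379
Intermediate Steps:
Z(P) = -4 + 259*P (Z(P) = -4 + (517*P + P)/2 = -4 + (518*P)/2 = -4 + 259*P)
Z(81 - 1*275) - 1129 = (-4 + 259*(81 - 1*275)) - 1129 = (-4 + 259*(81 - 275)) - 1129 = (-4 + 259*(-194)) - 1129 = (-4 - 50246) - 1129 = -50250 - 1129 = -51379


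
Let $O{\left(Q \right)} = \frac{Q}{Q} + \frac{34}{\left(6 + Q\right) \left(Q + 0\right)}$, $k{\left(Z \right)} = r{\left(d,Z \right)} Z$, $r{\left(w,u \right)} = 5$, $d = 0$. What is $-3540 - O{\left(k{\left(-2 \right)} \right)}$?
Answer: $- \frac{70837}{20} \approx -3541.9$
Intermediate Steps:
$k{\left(Z \right)} = 5 Z$
$O{\left(Q \right)} = 1 + \frac{34}{Q \left(6 + Q\right)}$ ($O{\left(Q \right)} = 1 + \frac{34}{\left(6 + Q\right) Q} = 1 + \frac{34}{Q \left(6 + Q\right)}$)
$-3540 - O{\left(k{\left(-2 \right)} \right)} = -3540 - \frac{34 + \left(5 \left(-2\right)\right)^{2} + 6 \cdot 5 \left(-2\right)}{5 \left(-2\right) \left(6 + 5 \left(-2\right)\right)} = -3540 - \frac{34 + \left(-10\right)^{2} + 6 \left(-10\right)}{\left(-10\right) \left(6 - 10\right)} = -3540 - - \frac{34 + 100 - 60}{10 \left(-4\right)} = -3540 - \left(- \frac{1}{10}\right) \left(- \frac{1}{4}\right) 74 = -3540 - \frac{37}{20} = - \frac{70837}{20}$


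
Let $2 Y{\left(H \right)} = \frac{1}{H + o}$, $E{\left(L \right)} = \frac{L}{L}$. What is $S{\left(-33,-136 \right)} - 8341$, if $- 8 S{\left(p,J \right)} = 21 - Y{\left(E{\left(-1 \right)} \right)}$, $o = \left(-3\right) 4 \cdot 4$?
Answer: $- \frac{6274407}{752} \approx -8343.6$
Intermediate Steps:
$o = -48$ ($o = \left(-12\right) 4 = -48$)
$E{\left(L \right)} = 1$
$Y{\left(H \right)} = \frac{1}{2 \left(-48 + H\right)}$ ($Y{\left(H \right)} = \frac{1}{2 \left(H - 48\right)} = \frac{1}{2 \left(-48 + H\right)}$)
$S{\left(p,J \right)} = - \frac{1975}{752}$ ($S{\left(p,J \right)} = - \frac{21 - \frac{1}{2 \left(-48 + 1\right)}}{8} = - \frac{21 - \frac{1}{2 \left(-47\right)}}{8} = - \frac{21 - \frac{1}{2} \left(- \frac{1}{47}\right)}{8} = - \frac{21 - - \frac{1}{94}}{8} = - \frac{21 + \frac{1}{94}}{8} = \left(- \frac{1}{8}\right) \frac{1975}{94} = - \frac{1975}{752}$)
$S{\left(-33,-136 \right)} - 8341 = - \frac{1975}{752} - 8341 = - \frac{6274407}{752}$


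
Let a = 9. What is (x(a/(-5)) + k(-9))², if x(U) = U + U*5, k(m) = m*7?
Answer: 136161/25 ≈ 5446.4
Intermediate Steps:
k(m) = 7*m
x(U) = 6*U (x(U) = U + 5*U = 6*U)
(x(a/(-5)) + k(-9))² = (6*(9/(-5)) + 7*(-9))² = (6*(9*(-⅕)) - 63)² = (6*(-9/5) - 63)² = (-54/5 - 63)² = (-369/5)² = 136161/25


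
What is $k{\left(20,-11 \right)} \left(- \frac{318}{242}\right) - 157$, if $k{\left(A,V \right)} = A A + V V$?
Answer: $- \frac{101836}{121} \approx -841.62$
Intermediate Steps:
$k{\left(A,V \right)} = A^{2} + V^{2}$
$k{\left(20,-11 \right)} \left(- \frac{318}{242}\right) - 157 = \left(20^{2} + \left(-11\right)^{2}\right) \left(- \frac{318}{242}\right) - 157 = \left(400 + 121\right) \left(\left(-318\right) \frac{1}{242}\right) - 157 = 521 \left(- \frac{159}{121}\right) - 157 = - \frac{82839}{121} - 157 = - \frac{101836}{121}$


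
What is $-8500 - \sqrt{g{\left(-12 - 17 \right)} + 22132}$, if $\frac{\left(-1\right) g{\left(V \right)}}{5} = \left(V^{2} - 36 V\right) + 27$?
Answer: $-8500 - 2 \sqrt{3143} \approx -8612.1$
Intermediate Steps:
$g{\left(V \right)} = -135 - 5 V^{2} + 180 V$ ($g{\left(V \right)} = - 5 \left(\left(V^{2} - 36 V\right) + 27\right) = - 5 \left(27 + V^{2} - 36 V\right) = -135 - 5 V^{2} + 180 V$)
$-8500 - \sqrt{g{\left(-12 - 17 \right)} + 22132} = -8500 - \sqrt{\left(-135 - 5 \left(-12 - 17\right)^{2} + 180 \left(-12 - 17\right)\right) + 22132} = -8500 - \sqrt{\left(-135 - 5 \left(-29\right)^{2} + 180 \left(-29\right)\right) + 22132} = -8500 - \sqrt{\left(-135 - 4205 - 5220\right) + 22132} = -8500 - \sqrt{-9560 + 22132} = -8500 - \sqrt{12572} = -8500 - 2 \sqrt{3143}$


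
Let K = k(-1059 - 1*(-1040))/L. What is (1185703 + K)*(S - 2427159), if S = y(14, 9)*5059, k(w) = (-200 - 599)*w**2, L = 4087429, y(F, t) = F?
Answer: -671759564877660252/240437 ≈ -2.7939e+12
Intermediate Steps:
k(w) = -799*w**2
S = 70826 (S = 14*5059 = 70826)
K = -16967/240437 (K = -799*(-1059 - 1*(-1040))**2/4087429 = -799*(-1059 + 1040)**2*(1/4087429) = -799*(-19)**2*(1/4087429) = -799*361*(1/4087429) = -288439*1/4087429 = -16967/240437 ≈ -0.070567)
(1185703 + K)*(S - 2427159) = (1185703 - 16967/240437)*(70826 - 2427159) = (285086855244/240437)*(-2356333) = -671759564877660252/240437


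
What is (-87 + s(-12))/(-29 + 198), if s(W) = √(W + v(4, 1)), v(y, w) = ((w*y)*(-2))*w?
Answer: -87/169 + 2*I*√5/169 ≈ -0.51479 + 0.026462*I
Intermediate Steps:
v(y, w) = -2*y*w² (v(y, w) = (-2*w*y)*w = -2*y*w²)
s(W) = √(-8 + W) (s(W) = √(W - 2*4*1²) = √(W - 2*4*1) = √(W - 8) = √(-8 + W))
(-87 + s(-12))/(-29 + 198) = (-87 + √(-8 - 12))/(-29 + 198) = (-87 + √(-20))/169 = (-87 + 2*I*√5)*(1/169) = -87/169 + 2*I*√5/169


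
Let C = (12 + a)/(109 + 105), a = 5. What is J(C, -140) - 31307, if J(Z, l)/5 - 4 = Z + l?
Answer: -6845133/214 ≈ -31987.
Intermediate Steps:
C = 17/214 (C = (12 + 5)/(109 + 105) = 17/214 ≈ 0.079439)
J(Z, l) = 20 + 5*Z + 5*l (J(Z, l) = 20 + 5*(Z + l) = 20 + (5*Z + 5*l) = 20 + 5*Z + 5*l)
J(C, -140) - 31307 = (20 + 5*(17/214) + 5*(-140)) - 31307 = (20 + 85/214 - 700) - 31307 = -145435/214 - 31307 = -6845133/214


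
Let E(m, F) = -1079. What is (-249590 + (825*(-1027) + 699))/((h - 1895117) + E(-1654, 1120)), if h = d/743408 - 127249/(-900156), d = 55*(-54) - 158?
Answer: 45845990033293848/79306397597750899 ≈ 0.57809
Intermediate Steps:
d = -3128 (d = -2970 - 158 = -3128)
h = 5736389789/41823948228 (h = -3128/743408 - 127249/(-900156) = -3128*1/743408 - 127249*(-1/900156) = -391/92926 + 127249/900156 = 5736389789/41823948228 ≈ 0.13716)
(-249590 + (825*(-1027) + 699))/((h - 1895117) + E(-1654, 1120)) = (-249590 + (825*(-1027) + 699))/((5736389789/41823948228 - 1895117) - 1079) = (-249590 + (-847275 + 699))/(-79261269557612887/41823948228 - 1079) = (-249590 - 846576)/(-79306397597750899/41823948228) = -1096166*(-41823948228/79306397597750899) = 45845990033293848/79306397597750899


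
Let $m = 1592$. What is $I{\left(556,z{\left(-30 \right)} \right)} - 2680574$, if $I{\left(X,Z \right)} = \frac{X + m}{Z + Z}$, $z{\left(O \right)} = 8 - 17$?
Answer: $- \frac{8042080}{3} \approx -2.6807 \cdot 10^{6}$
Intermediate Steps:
$z{\left(O \right)} = -9$
$I{\left(X,Z \right)} = \frac{1592 + X}{2 Z}$ ($I{\left(X,Z \right)} = \frac{X + 1592}{Z + Z} = \frac{1592 + X}{2 Z}$)
$I{\left(556,z{\left(-30 \right)} \right)} - 2680574 = \frac{1592 + 556}{2 \left(-9\right)} - 2680574 = \frac{1}{2} \left(- \frac{1}{9}\right) 2148 - 2680574 = - \frac{358}{3} - 2680574 = - \frac{8042080}{3}$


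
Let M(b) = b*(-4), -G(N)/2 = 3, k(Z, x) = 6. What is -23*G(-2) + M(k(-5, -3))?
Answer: 114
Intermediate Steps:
G(N) = -6 (G(N) = -2*3 = -6)
M(b) = -4*b
-23*G(-2) + M(k(-5, -3)) = -23*(-6) - 4*6 = 138 - 24 = 114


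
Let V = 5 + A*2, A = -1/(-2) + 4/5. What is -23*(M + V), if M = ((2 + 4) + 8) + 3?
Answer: -2829/5 ≈ -565.80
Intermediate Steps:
A = 13/10 (A = -1*(-½) + 4*(⅕) = ½ + ⅘ = 13/10 ≈ 1.3000)
V = 38/5 (V = 5 + (13/10)*2 = 5 + 13/5 = 38/5 ≈ 7.6000)
M = 17 (M = (6 + 8) + 3 = 14 + 3 = 17)
-23*(M + V) = -23*(17 + 38/5) = -23*123/5 = -2829/5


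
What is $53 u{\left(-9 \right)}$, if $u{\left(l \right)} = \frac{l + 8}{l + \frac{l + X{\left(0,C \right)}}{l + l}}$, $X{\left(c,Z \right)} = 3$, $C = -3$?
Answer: $\frac{159}{26} \approx 6.1154$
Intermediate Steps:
$u{\left(l \right)} = \frac{8 + l}{l + \frac{3 + l}{2 l}}$ ($u{\left(l \right)} = \frac{l + 8}{l + \frac{l + 3}{l + l}} = \frac{8 + l}{l + \frac{3 + l}{2 l}}$)
$53 u{\left(-9 \right)} = 53 \cdot 2 \left(-9\right) \frac{1}{3 - 9 + 2 \left(-9\right)^{2}} \left(8 - 9\right) = 53 \cdot 2 \left(-9\right) \frac{1}{3 - 9 + 2 \cdot 81} \left(-1\right) = 53 \cdot 2 \left(-9\right) \frac{1}{3 - 9 + 162} \left(-1\right) = 53 \cdot 2 \left(-9\right) \frac{1}{156} \left(-1\right) = 53 \cdot \frac{3}{26} = \frac{159}{26}$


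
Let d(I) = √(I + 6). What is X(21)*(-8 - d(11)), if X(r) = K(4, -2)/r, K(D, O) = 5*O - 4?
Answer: 16/3 + 2*√17/3 ≈ 8.0821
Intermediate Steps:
K(D, O) = -4 + 5*O
d(I) = √(6 + I)
X(r) = -14/r (X(r) = (-4 + 5*(-2))/r = (-4 - 10)/r = -14/r)
X(21)*(-8 - d(11)) = (-14/21)*(-8 - √(6 + 11)) = (-14*1/21)*(-8 - √17) = -2*(-8 - √17)/3 = 16/3 + 2*√17/3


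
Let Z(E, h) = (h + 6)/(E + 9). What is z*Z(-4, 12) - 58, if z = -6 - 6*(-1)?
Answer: -58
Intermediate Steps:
Z(E, h) = (6 + h)/(9 + E)
z = 0 (z = -6 + 6 = 0)
z*Z(-4, 12) - 58 = 0*((6 + 12)/(9 - 4)) - 58 = 0*(18/5) - 58 = 0 - 58 = -58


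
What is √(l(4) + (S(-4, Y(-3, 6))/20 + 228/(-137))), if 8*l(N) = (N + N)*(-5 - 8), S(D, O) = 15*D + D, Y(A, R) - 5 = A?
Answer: I*√8382345/685 ≈ 4.2266*I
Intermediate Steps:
Y(A, R) = 5 + A
S(D, O) = 16*D
l(N) = -13*N/4 (l(N) = ((N + N)*(-5 - 8))/8 = ((2*N)*(-13))/8 = (-26*N)/8 = -13*N/4)
√(l(4) + (S(-4, Y(-3, 6))/20 + 228/(-137))) = √(-13/4*4 + ((16*(-4))/20 + 228/(-137))) = √(-13 + (-64*1/20 + 228*(-1/137))) = √(-13 + (-16/5 - 228/137)) = √(-13 - 3332/685) = √(-12237/685) = I*√8382345/685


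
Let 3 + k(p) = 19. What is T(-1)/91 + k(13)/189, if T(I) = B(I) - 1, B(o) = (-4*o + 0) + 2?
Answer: 49/351 ≈ 0.13960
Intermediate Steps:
k(p) = 16 (k(p) = -3 + 19 = 16)
B(o) = 2 - 4*o (B(o) = -4*o + 2 = 2 - 4*o)
T(I) = 1 - 4*I (T(I) = (2 - 4*I) - 1 = 1 - 4*I)
T(-1)/91 + k(13)/189 = (1 - 4*(-1))/91 + 16/189 = (1 + 4)*(1/91) + 16*(1/189) = 5*(1/91) + 16/189 = 5/91 + 16/189 = 49/351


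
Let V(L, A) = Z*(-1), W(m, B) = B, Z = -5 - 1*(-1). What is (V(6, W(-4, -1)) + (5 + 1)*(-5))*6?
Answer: -156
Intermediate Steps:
Z = -4 (Z = -5 + 1 = -4)
V(L, A) = 4 (V(L, A) = -4*(-1) = 4)
(V(6, W(-4, -1)) + (5 + 1)*(-5))*6 = (4 + (5 + 1)*(-5))*6 = (4 + 6*(-5))*6 = (4 - 30)*6 = -26*6 = -156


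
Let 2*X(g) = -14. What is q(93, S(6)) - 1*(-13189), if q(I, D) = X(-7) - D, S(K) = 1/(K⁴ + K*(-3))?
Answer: 16846595/1278 ≈ 13182.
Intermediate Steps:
X(g) = -7 (X(g) = (½)*(-14) = -7)
S(K) = 1/(K⁴ - 3*K)
q(I, D) = -7 - D
q(93, S(6)) - 1*(-13189) = (-7 - 1/(6*(-3 + 6³))) - 1*(-13189) = (-7 - 1/(6*(-3 + 216))) + 13189 = (-7 - 1/(6*213)) + 13189 = (-7 - 1*1/1278) + 13189 = (-7 - 1/1278) + 13189 = -8947/1278 + 13189 = 16846595/1278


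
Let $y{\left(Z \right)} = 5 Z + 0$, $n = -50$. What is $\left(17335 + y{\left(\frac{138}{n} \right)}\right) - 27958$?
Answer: $- \frac{53184}{5} \approx -10637.0$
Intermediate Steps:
$y{\left(Z \right)} = 5 Z$
$\left(17335 + y{\left(\frac{138}{n} \right)}\right) - 27958 = \left(17335 + 5 \frac{138}{-50}\right) - 27958 = \left(17335 + 5 \cdot 138 \left(- \frac{1}{50}\right)\right) - 27958 = \left(17335 + 5 \left(- \frac{69}{25}\right)\right) - 27958 = \left(17335 - \frac{69}{5}\right) - 27958 = \frac{86606}{5} - 27958 = - \frac{53184}{5}$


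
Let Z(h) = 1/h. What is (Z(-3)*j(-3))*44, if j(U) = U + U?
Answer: 88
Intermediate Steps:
j(U) = 2*U
Z(h) = 1/h
(Z(-3)*j(-3))*44 = ((2*(-3))/(-3))*44 = -1/3*(-6)*44 = 2*44 = 88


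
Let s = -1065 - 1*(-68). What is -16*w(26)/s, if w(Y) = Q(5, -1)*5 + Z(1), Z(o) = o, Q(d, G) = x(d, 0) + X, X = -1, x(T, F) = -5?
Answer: -464/997 ≈ -0.46540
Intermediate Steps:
s = -997 (s = -1065 + 68 = -997)
Q(d, G) = -6 (Q(d, G) = -5 - 1 = -6)
w(Y) = -29 (w(Y) = -6*5 + 1 = -30 + 1 = -29)
-16*w(26)/s = -(-464)/(-997) = -(-464)*(-1)/997 = -16*29/997 = -464/997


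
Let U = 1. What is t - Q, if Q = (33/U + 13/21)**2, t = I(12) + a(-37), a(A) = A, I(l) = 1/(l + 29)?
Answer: -21104432/18081 ≈ -1167.2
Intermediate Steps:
I(l) = 1/(29 + l)
t = -1516/41 (t = 1/(29 + 12) - 37 = 1/41 - 37 = -1516/41 ≈ -36.976)
Q = 498436/441 (Q = (33/1 + 13/21)**2 = (33*1 + 13*(1/21))**2 = (33 + 13/21)**2 = (706/21)**2 = 498436/441 ≈ 1130.2)
t - Q = -1516/41 - 1*498436/441 = -1516/41 - 498436/441 = -21104432/18081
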